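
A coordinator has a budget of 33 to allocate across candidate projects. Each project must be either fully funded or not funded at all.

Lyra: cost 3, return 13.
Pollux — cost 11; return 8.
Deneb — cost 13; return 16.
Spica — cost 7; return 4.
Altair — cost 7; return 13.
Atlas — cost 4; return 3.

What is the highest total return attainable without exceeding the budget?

Allowing fractional choices, the relaxed optimum would be about 49.4, but projects are indivisible.
Lyra + Deneb + Spica + Altair: cost 3 + 13 + 7 + 7 = 30 ≤ 33, return 13 + 16 + 4 + 13 = 46.
Lyra + Deneb + Altair + Atlas: cost 3 + 13 + 7 + 4 = 27 ≤ 33, return 13 + 16 + 13 + 3 = 45.
Best is Lyra, Deneb, Spica, and Altair with total return 46.

46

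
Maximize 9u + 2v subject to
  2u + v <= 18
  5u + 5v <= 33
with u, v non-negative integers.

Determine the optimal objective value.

The continuous relaxation peaks at (6.6, 0) with value 59.40; rounding to a feasible lattice point costs some objective.
(u,v)=(6,0): 2·6+1·0=12≤18, 5·6+5·0=30≤33, objective 54.
(u,v)=(5,1): 2·5+1·1=11≤18, 5·5+5·1=30≤33, objective 47.
(u,v)=(5,0): 2·5+1·0=10≤18, 5·5+5·0=25≤33, objective 45.
No feasible integer point exceeds 54.

54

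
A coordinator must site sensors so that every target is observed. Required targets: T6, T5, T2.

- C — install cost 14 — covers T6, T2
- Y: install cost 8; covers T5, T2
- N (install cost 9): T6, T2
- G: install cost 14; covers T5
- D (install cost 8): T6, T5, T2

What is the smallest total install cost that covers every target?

8

This is a weighted set-cover instance.
D alone covers T6, T5, T2 — every target.
Total install cost: 8.
No cover costs less than 8.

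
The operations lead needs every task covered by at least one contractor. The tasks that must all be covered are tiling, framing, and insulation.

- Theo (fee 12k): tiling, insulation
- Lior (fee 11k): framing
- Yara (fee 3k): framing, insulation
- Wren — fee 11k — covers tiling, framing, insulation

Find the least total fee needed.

This is a weighted set-cover instance.
The greedy cost-per-new-task heuristic would pick Yara and Wren for 14, but a cheaper cover exists.
Wren alone covers tiling, framing, insulation — every task.
Total fee: 11.
No cover costs less than 11.

11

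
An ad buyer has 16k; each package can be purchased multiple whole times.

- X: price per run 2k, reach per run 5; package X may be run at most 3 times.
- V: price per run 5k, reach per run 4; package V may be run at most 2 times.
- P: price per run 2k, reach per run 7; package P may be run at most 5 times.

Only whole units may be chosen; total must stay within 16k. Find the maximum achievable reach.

50

This is a bounded integer knapsack.
2×X and 5×P: price 14 ≤ 16, reach 2·5 + 5·7 = 45.
3×X and 5×P: price 16 ≤ 16, reach 3·5 + 5·7 = 50.
Best is 50.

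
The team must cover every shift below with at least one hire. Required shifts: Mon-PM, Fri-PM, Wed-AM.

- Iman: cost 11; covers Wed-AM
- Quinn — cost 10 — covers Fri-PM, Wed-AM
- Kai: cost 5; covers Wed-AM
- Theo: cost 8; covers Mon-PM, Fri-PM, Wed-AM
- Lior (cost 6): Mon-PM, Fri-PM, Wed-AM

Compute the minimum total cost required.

6

This is a weighted set-cover instance.
Lior alone covers Mon-PM, Fri-PM, Wed-AM — every shift.
Total cost: 6.
No cover costs less than 6.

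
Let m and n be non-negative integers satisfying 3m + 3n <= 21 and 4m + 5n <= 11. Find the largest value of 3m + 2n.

Relaxing integrality, the LP optimum is 8.25 at (m,n) = (2.75, 0), which is not an integer point.
(m,n)=(2,0): 3·2+3·0=6≤21, 4·2+5·0=8≤11, objective 6.
(m,n)=(1,1): 3·1+3·1=6≤21, 4·1+5·1=9≤11, objective 5.
(m,n)=(1,0): 3·1+3·0=3≤21, 4·1+5·0=4≤11, objective 3.
Maximum is 6 at (m,n)=(2,0).

6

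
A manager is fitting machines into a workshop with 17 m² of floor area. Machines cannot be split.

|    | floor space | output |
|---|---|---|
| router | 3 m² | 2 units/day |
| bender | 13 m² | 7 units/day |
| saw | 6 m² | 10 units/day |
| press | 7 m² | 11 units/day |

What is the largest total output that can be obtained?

23

Allowing fractional choices, the relaxed optimum would be about 23.5, but machines are indivisible.
saw + press: floor space 6 + 7 = 13 ≤ 17, output 10 + 11 = 21.
router + saw + press: floor space 3 + 6 + 7 = 16 ≤ 17, output 2 + 10 + 11 = 23.
Best is router, saw, and press with total output 23.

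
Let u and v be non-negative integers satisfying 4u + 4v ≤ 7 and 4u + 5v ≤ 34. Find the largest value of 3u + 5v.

5

(u,v)=(0,1) is feasible, giving 5.
(u,v)=(1,0) is feasible, giving 3.
(u,v)=(0,0) is feasible, giving 0.
No feasible integer point exceeds 5.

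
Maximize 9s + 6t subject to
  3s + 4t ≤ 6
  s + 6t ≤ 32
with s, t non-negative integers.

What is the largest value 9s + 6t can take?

(s,t)=(2,0) is feasible, giving 18.
(s,t)=(1,0) is feasible, giving 9.
No feasible integer point exceeds 18.

18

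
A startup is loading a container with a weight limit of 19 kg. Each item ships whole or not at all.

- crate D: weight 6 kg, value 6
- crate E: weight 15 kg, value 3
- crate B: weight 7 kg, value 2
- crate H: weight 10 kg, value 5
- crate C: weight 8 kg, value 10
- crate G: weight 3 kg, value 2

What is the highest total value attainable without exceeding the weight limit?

18

crate D + crate C + crate G: weight 6 + 8 + 3 = 17 ≤ 19, value 6 + 10 + 2 = 18.
crate H + crate C: weight 10 + 8 = 18 ≤ 19, value 5 + 10 = 15.
crate D + crate C: weight 6 + 8 = 14 ≤ 19, value 6 + 10 = 16.
Best is crate D, crate C, and crate G with total value 18.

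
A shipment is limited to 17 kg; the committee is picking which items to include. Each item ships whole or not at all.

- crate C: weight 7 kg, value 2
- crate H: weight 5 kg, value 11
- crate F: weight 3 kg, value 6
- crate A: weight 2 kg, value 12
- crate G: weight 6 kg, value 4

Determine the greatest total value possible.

Take crate H, crate F, crate A, and crate G: weight 5 + 3 + 2 + 6 = 16 ≤ 17, value 11 + 6 + 12 + 4 = 33.
No other feasible combination does better.

33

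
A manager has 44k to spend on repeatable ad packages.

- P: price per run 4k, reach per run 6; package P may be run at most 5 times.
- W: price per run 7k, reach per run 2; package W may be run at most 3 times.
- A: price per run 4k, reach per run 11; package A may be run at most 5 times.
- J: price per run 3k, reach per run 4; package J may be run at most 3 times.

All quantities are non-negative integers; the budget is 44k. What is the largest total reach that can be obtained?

Take 5×P, 5×A, and 1×J: price 43 ≤ 44, reach 5·6 + 5·11 + 1·4 = 89.
A has the best ratio (11/4) and is taken to its limit of 5; remaining capacity is filled optimally with the others.

89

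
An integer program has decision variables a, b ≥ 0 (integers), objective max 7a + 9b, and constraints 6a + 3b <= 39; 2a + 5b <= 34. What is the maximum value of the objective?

Relaxing integrality, the LP optimum is 74.38 at (a,b) = (3.88, 5.25), which is not an integer point.
(a,b)=(4,5): 6·4+3·5=39≤39, 2·4+5·5=33≤34, objective 73.
(a,b)=(2,6): 6·2+3·6=30≤39, 2·2+5·6=34≤34, objective 68.
(a,b)=(3,5): 6·3+3·5=33≤39, 2·3+5·5=31≤34, objective 66.
The best lattice point is (4,5), giving 73.

73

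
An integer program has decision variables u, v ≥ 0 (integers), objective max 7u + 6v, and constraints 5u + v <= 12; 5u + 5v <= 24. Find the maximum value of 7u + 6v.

Relaxing integrality, the LP optimum is 30.60 at (u,v) = (1.8, 3), which is not an integer point.
(u,v)=(2,2) is feasible, giving 26.
(u,v)=(1,3) is feasible, giving 25.
(u,v)=(0,4) is feasible, giving 24.
The best lattice point is (2,2), giving 26.

26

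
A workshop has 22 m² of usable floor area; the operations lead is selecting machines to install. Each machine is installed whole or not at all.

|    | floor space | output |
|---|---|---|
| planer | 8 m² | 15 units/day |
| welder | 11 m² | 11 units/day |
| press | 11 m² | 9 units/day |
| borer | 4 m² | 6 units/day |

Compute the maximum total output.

26

planer + press: floor space 8 + 11 = 19 ≤ 22, output 15 + 9 = 24.
planer + welder: floor space 8 + 11 = 19 ≤ 22, output 15 + 11 = 26.
planer + borer: floor space 8 + 4 = 12 ≤ 22, output 15 + 6 = 21.
Best is planer and welder with total output 26.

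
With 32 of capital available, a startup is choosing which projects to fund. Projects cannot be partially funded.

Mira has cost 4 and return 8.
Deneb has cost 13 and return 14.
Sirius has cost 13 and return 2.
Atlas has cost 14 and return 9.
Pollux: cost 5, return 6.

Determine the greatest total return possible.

31

Treat it as a binary knapsack problem.
Allowing fractional choices, the relaxed optimum would be about 34.4, but projects are indivisible.
Mira + Deneb + Atlas: cost 4 + 13 + 14 = 31 ≤ 32, return 8 + 14 + 9 = 31.
Deneb + Atlas + Pollux: cost 13 + 14 + 5 = 32 ≤ 32, return 14 + 9 + 6 = 29.
Best is Mira, Deneb, and Atlas with total return 31.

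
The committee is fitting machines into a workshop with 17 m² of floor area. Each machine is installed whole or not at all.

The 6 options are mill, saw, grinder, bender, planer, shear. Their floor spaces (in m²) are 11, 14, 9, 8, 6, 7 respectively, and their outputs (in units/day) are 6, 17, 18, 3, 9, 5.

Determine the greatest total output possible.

grinder + planer: floor space 9 + 6 = 15 ≤ 17, output 18 + 9 = 27.
grinder + shear: floor space 9 + 7 = 16 ≤ 17, output 18 + 5 = 23.
Best is grinder and planer with total output 27.

27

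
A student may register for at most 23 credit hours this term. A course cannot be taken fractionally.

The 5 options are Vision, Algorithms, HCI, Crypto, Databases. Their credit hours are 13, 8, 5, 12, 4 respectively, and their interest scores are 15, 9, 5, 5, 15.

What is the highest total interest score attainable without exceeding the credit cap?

Vision + HCI + Databases: credit hours 13 + 5 + 4 = 22 ≤ 23, interest score 15 + 5 + 15 = 35.
Vision + Databases: credit hours 13 + 4 = 17 ≤ 23, interest score 15 + 15 = 30.
Best is Vision, HCI, and Databases with total interest score 35.

35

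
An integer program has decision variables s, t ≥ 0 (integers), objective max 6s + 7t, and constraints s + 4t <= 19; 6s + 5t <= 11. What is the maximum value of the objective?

14

(s,t)=(0,2): 1·0+4·2=8≤19, 6·0+5·2=10≤11, objective 14.
(s,t)=(1,1): 1·1+4·1=5≤19, 6·1+5·1=11≤11, objective 13.
(s,t)=(0,1): 1·0+4·1=4≤19, 6·0+5·1=5≤11, objective 7.
No feasible integer point exceeds 14.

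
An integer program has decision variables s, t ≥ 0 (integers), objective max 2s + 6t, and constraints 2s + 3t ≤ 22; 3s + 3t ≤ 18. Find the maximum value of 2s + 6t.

(s,t)=(0,6): 2·0+3·6=18≤22, 3·0+3·6=18≤18, objective 36.
(s,t)=(1,5): 2·1+3·5=17≤22, 3·1+3·5=18≤18, objective 32.
Maximum is 36 at (s,t)=(0,6).

36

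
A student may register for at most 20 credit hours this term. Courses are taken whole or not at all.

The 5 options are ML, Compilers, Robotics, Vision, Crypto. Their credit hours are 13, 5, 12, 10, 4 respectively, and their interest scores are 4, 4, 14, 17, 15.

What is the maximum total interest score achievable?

Allowing fractional choices, the relaxed optimum would be about 39.0, but courses are indivisible.
Vision + Crypto: credit hours 10 + 4 = 14 ≤ 20, interest score 17 + 15 = 32.
Compilers + Vision + Crypto: credit hours 5 + 10 + 4 = 19 ≤ 20, interest score 4 + 17 + 15 = 36.
Best is Compilers, Vision, and Crypto with total interest score 36.

36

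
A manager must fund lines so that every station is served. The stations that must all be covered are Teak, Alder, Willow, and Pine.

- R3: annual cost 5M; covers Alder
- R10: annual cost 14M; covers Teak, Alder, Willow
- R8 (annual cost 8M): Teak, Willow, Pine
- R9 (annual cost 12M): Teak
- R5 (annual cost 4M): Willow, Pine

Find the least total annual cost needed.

This is a weighted set-cover instance.
The greedy cost-per-new-station heuristic would pick R5, R3, and R8 for 17, but a cheaper cover exists.
Choose R3 and R8: together they cover Teak, Alder, Willow, Pine — every station.
Total annual cost: 5 + 8 = 13.
No cover costs less than 13.

13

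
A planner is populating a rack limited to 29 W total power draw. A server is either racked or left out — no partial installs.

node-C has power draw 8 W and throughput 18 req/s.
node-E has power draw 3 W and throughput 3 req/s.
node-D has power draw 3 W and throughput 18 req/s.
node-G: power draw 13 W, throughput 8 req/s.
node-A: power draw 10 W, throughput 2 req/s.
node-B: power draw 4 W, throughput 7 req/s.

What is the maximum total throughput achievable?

51

This is a 0-1 knapsack instance.
Take node-C, node-D, node-G, and node-B: power draw 8 + 3 + 13 + 4 = 28 ≤ 29, throughput 18 + 18 + 8 + 7 = 51.
No other feasible combination does better.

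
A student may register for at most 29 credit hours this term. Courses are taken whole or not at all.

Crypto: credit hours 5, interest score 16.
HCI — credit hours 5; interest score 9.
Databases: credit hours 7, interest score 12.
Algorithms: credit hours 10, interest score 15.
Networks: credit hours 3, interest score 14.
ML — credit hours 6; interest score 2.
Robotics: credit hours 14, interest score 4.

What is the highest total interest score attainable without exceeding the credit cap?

Take Crypto, Databases, Algorithms, and Networks: credit hours 5 + 7 + 10 + 3 = 25 ≤ 29, interest score 16 + 12 + 15 + 14 = 57.
No other feasible combination does better.

57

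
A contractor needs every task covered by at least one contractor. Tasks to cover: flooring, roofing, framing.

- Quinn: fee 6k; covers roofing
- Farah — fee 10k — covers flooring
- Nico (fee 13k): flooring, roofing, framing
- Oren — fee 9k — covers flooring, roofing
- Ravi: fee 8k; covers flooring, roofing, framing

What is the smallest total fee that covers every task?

Ravi alone covers flooring, roofing, framing — every task.
Total fee: 8.
No cover costs less than 8.

8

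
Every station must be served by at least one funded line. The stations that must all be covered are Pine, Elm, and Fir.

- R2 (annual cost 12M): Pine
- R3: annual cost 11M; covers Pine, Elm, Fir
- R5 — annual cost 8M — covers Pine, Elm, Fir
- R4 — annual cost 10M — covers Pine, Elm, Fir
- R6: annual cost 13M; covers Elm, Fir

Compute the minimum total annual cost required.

This is a weighted set-cover instance.
R5 alone covers Pine, Elm, Fir — every station.
Total annual cost: 8.

8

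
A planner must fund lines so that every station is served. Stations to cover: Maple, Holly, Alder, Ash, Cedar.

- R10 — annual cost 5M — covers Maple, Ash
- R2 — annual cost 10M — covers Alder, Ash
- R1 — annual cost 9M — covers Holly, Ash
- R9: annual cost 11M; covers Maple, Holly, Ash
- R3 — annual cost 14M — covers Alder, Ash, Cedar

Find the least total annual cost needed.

Choose R9 and R3: together they cover Maple, Holly, Alder, Ash, Cedar — every station.
Total annual cost: 11 + 14 = 25.

25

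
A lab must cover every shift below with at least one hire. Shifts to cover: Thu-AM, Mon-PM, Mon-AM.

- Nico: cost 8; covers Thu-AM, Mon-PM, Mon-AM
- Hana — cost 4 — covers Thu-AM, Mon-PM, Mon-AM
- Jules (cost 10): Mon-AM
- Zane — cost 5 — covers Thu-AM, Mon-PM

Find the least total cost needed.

Hana alone covers Thu-AM, Mon-PM, Mon-AM — every shift.
Total cost: 4.
No cover costs less than 4.

4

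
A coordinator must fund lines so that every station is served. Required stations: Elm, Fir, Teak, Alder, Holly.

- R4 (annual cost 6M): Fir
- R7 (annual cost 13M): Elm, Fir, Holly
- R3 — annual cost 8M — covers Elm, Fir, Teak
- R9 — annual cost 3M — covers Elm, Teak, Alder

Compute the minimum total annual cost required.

The greedy cost-per-new-station heuristic would pick R9, R4, and R7 for 22, but a cheaper cover exists.
Choose R7 and R9: together they cover Elm, Fir, Teak, Alder, Holly — every station.
Total annual cost: 13 + 3 = 16.
No cover costs less than 16.

16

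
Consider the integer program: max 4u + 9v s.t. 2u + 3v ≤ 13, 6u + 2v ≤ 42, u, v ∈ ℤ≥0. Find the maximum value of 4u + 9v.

36

Relaxing integrality, the LP optimum is 39.00 at (u,v) = (0, 4.33), which is not an integer point.
(u,v)=(0,4): 2·0+3·4=12≤13, 6·0+2·4=8≤42, objective 36.
(u,v)=(1,3): 2·1+3·3=11≤13, 6·1+2·3=12≤42, objective 31.
Maximum is 36 at (u,v)=(0,4).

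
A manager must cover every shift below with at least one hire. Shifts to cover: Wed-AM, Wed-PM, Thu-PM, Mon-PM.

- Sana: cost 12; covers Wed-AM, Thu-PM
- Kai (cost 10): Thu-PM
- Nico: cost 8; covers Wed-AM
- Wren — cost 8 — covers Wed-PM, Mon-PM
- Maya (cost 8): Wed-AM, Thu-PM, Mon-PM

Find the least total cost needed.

16

Choose Wren and Maya: together they cover Wed-AM, Wed-PM, Thu-PM, Mon-PM — every shift.
Total cost: 8 + 8 = 16.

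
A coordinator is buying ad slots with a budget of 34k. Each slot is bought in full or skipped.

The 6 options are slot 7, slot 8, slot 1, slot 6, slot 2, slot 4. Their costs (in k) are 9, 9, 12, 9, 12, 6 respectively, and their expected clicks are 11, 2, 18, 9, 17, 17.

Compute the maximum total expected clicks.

Treat it as a binary knapsack problem.
Take slot 1, slot 2, and slot 4: cost 12 + 12 + 6 = 30 ≤ 34, expected clicks 18 + 17 + 17 = 52.
No other feasible combination does better.

52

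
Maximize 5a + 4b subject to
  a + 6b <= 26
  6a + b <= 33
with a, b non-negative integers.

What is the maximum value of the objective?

Relaxing integrality, the LP optimum is 38.63 at (a,b) = (4.91, 3.51), which is not an integer point.
(a,b)=(5,3): 1·5+6·3=23≤26, 6·5+1·3=33≤33, objective 37.
(a,b)=(5,2): 1·5+6·2=17≤26, 6·5+1·2=32≤33, objective 33.
(a,b)=(4,3): 1·4+6·3=22≤26, 6·4+1·3=27≤33, objective 32.
Maximum is 37 at (a,b)=(5,3).

37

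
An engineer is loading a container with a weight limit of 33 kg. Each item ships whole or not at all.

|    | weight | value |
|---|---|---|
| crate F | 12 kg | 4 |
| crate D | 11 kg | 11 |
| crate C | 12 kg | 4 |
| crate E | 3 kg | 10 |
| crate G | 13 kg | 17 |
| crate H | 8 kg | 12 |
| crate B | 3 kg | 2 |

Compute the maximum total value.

41

crate E + crate G + crate H + crate B: weight 3 + 13 + 8 + 3 = 27 ≤ 33, value 10 + 17 + 12 + 2 = 41.
crate D + crate G + crate H: weight 11 + 13 + 8 = 32 ≤ 33, value 11 + 17 + 12 = 40.
crate D + crate E + crate G + crate B: weight 11 + 3 + 13 + 3 = 30 ≤ 33, value 11 + 10 + 17 + 2 = 40.
Best is crate E, crate G, crate H, and crate B with total value 41.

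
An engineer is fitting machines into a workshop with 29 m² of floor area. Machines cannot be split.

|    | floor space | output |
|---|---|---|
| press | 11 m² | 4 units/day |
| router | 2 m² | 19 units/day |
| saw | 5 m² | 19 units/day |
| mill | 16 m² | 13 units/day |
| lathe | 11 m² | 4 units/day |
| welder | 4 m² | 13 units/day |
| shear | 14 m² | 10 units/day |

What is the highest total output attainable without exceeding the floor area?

64

router + saw + mill + welder: floor space 2 + 5 + 16 + 4 = 27 ≤ 29, output 19 + 19 + 13 + 13 = 64.
router + saw + welder + shear: floor space 2 + 5 + 4 + 14 = 25 ≤ 29, output 19 + 19 + 13 + 10 = 61.
press + router + saw + welder: floor space 11 + 2 + 5 + 4 = 22 ≤ 29, output 4 + 19 + 19 + 13 = 55.
Best is router, saw, mill, and welder with total output 64.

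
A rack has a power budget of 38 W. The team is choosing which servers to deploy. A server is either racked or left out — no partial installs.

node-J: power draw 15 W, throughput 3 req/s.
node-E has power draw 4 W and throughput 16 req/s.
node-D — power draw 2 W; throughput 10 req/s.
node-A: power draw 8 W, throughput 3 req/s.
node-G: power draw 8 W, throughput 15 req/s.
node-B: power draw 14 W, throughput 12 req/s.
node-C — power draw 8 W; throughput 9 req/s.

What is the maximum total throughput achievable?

Allowing fractional choices, the relaxed optimum would be about 62.8, but servers are indivisible.
node-E + node-D + node-G + node-B: power draw 4 + 2 + 8 + 14 = 28 ≤ 38, throughput 16 + 10 + 15 + 12 = 53.
node-E + node-D + node-A + node-G + node-B: power draw 4 + 2 + 8 + 8 + 14 = 36 ≤ 38, throughput 16 + 10 + 3 + 15 + 12 = 56.
node-E + node-D + node-G + node-B + node-C: power draw 4 + 2 + 8 + 14 + 8 = 36 ≤ 38, throughput 16 + 10 + 15 + 12 + 9 = 62.
Best is node-E, node-D, node-G, node-B, and node-C with total throughput 62.

62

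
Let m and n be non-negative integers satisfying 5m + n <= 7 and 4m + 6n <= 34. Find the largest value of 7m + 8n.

The continuous relaxation peaks at (0.308, 5.46) with value 45.85; rounding to a feasible lattice point costs some objective.
(m,n)=(0,5): 5·0+1·5=5≤7, 4·0+6·5=30≤34, objective 40.
(m,n)=(0,4): 5·0+1·4=4≤7, 4·0+6·4=24≤34, objective 32.
The best lattice point is (0,5), giving 40.

40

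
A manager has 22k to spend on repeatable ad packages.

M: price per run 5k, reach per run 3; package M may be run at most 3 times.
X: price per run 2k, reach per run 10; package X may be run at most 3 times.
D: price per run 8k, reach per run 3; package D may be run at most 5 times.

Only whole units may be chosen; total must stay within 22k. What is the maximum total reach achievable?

3×M and 3×X: price 21 ≤ 22, reach 3·3 + 3·10 = 39.
3×X and 2×D: price 22 ≤ 22, reach 3·10 + 2·3 = 36.
Best is 39.

39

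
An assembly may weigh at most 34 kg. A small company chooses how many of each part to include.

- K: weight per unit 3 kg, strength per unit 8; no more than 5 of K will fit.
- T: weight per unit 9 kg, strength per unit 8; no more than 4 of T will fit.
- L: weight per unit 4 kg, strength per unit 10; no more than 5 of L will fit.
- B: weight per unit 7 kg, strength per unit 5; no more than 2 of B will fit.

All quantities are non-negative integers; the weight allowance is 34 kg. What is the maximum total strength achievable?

5×K and 4×L: weight 31 ≤ 34, strength 5·8 + 4·10 = 80.
4×K and 5×L: weight 32 ≤ 34, strength 4·8 + 5·10 = 82.
Best is 82.

82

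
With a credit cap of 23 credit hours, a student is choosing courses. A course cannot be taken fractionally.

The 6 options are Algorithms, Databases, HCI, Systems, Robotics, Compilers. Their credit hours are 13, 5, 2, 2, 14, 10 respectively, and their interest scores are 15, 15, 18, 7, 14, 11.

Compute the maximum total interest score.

55

Treat it as a binary knapsack problem.
Databases + HCI + Systems + Robotics: credit hours 5 + 2 + 2 + 14 = 23 ≤ 23, interest score 15 + 18 + 7 + 14 = 54.
Algorithms + Databases + HCI + Systems: credit hours 13 + 5 + 2 + 2 = 22 ≤ 23, interest score 15 + 15 + 18 + 7 = 55.
Best is Algorithms, Databases, HCI, and Systems with total interest score 55.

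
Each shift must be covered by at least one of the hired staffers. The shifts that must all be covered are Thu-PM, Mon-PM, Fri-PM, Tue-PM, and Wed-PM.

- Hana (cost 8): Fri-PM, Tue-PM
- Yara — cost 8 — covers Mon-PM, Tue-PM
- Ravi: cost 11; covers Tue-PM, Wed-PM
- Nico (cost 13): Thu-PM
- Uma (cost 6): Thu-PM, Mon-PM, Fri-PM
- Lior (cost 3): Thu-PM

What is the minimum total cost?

17

Choose Ravi and Uma: together they cover Thu-PM, Mon-PM, Fri-PM, Tue-PM, Wed-PM — every shift.
Total cost: 11 + 6 = 17.
No cover costs less than 17.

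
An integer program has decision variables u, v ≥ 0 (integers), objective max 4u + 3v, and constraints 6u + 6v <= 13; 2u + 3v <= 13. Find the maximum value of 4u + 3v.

(u,v)=(2,0): 6·2+6·0=12≤13, 2·2+3·0=4≤13, objective 8.
(u,v)=(1,1): 6·1+6·1=12≤13, 2·1+3·1=5≤13, objective 7.
(u,v)=(1,0): 6·1+6·0=6≤13, 2·1+3·0=2≤13, objective 4.
Maximum is 8 at (u,v)=(2,0).

8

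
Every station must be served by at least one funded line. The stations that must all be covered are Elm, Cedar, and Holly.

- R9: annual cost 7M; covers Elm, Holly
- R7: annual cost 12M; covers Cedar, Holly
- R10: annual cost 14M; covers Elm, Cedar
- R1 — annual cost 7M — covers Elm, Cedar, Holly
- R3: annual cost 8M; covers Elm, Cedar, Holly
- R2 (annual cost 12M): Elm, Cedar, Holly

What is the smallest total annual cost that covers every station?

R1 alone covers Elm, Cedar, Holly — every station.
Total annual cost: 7.
No cover costs less than 7.

7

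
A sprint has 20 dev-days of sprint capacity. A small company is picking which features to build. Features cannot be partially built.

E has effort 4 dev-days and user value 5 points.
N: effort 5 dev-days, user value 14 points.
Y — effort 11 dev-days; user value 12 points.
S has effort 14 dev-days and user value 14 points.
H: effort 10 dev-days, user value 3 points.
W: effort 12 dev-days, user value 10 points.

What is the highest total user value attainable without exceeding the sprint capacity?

31

N + S: effort 5 + 14 = 19 ≤ 20, user value 14 + 14 = 28.
E + N + Y: effort 4 + 5 + 11 = 20 ≤ 20, user value 5 + 14 + 12 = 31.
N + Y: effort 5 + 11 = 16 ≤ 20, user value 14 + 12 = 26.
Best is E, N, and Y with total user value 31.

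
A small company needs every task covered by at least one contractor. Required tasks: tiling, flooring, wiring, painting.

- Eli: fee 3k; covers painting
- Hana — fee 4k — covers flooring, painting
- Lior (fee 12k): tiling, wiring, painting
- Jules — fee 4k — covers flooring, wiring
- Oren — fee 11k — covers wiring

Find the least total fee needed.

The greedy cost-per-new-task heuristic would pick Hana, Jules, and Lior for 20, but a cheaper cover exists.
Choose Hana and Lior: together they cover tiling, flooring, wiring, painting — every task.
Total fee: 4 + 12 = 16.
No cover costs less than 16.

16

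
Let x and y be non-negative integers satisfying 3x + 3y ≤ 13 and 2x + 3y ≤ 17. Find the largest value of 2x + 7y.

28

The continuous relaxation peaks at (0, 4.33) with value 30.33; rounding to a feasible lattice point costs some objective.
(x,y)=(0,4) is feasible, giving 28.
(x,y)=(1,3) is feasible, giving 23.
Maximum is 28 at (x,y)=(0,4).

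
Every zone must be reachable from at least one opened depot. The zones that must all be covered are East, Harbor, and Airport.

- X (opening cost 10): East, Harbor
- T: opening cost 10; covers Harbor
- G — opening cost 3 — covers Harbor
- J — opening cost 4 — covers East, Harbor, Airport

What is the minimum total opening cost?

J alone covers East, Harbor, Airport — every zone.
Total opening cost: 4.
No cover costs less than 4.

4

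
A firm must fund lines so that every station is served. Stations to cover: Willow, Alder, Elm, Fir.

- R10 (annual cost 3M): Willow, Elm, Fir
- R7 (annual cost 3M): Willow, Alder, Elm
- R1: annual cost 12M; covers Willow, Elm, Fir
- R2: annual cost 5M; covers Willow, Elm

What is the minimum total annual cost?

6

This is a weighted set-cover instance.
Choose R10 and R7: together they cover Willow, Alder, Elm, Fir — every station.
Total annual cost: 3 + 3 = 6.
No cover costs less than 6.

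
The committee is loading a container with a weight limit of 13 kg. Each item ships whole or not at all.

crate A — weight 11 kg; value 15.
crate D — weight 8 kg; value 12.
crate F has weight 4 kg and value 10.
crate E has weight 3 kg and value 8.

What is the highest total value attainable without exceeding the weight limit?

22

This is an integer program with binary decision variables.
Allowing fractional choices, the relaxed optimum would be about 27.0, but items are indivisible.
crate D + crate F: weight 8 + 4 = 12 ≤ 13, value 12 + 10 = 22.
crate F + crate E: weight 4 + 3 = 7 ≤ 13, value 10 + 8 = 18.
crate D + crate E: weight 8 + 3 = 11 ≤ 13, value 12 + 8 = 20.
Best is crate D and crate F with total value 22.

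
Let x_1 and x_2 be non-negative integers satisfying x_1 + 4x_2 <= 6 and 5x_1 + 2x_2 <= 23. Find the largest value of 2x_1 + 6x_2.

10

(x_1,x_2)=(2,1): 1·2+4·1=6≤6, 5·2+2·1=12≤23, objective 10.
(x_1,x_2)=(4,0): 1·4+4·0=4≤6, 5·4+2·0=20≤23, objective 8.
(x_1,x_2)=(1,1): 1·1+4·1=5≤6, 5·1+2·1=7≤23, objective 8.
The best lattice point is (2,1), giving 10.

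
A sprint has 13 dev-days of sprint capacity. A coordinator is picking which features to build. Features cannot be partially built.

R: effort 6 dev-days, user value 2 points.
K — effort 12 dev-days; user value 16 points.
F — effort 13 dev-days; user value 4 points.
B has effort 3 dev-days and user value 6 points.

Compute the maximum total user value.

16

This is a 0-1 knapsack instance.
Allowing fractional choices, the relaxed optimum would be about 19.3, but features are indivisible.
R + B: effort 6 + 3 = 9 ≤ 13, user value 2 + 6 = 8.
K: effort 12 ≤ 13, user value 16.
Best is K with total user value 16.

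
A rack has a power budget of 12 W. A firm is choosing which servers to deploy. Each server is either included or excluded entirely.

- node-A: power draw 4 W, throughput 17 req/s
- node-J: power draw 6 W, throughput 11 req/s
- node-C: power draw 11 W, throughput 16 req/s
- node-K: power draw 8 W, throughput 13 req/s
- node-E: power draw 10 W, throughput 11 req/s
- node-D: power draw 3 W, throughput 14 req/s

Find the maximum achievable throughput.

This is a 0-1 knapsack instance.
Allowing fractional choices, the relaxed optimum would be about 40.2, but servers are indivisible.
node-A + node-D: power draw 4 + 3 = 7 ≤ 12, throughput 17 + 14 = 31.
node-A + node-K: power draw 4 + 8 = 12 ≤ 12, throughput 17 + 13 = 30.
Best is node-A and node-D with total throughput 31.

31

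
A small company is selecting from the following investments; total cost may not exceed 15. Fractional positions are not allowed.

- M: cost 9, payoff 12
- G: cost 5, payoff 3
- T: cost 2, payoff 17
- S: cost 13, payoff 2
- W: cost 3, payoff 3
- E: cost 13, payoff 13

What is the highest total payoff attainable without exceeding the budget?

Take M, T, and W: cost 9 + 2 + 3 = 14 ≤ 15, payoff 12 + 17 + 3 = 32.
No other feasible combination does better.

32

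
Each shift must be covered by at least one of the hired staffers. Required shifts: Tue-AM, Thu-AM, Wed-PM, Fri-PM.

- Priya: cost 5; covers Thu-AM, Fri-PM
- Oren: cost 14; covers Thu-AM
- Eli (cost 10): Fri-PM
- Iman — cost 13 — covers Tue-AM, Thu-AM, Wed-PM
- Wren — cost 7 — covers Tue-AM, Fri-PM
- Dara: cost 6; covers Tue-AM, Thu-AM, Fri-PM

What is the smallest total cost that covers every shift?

18

The greedy cost-per-new-shift heuristic would pick Dara and Iman for 19, but a cheaper cover exists.
Choose Priya and Iman: together they cover Tue-AM, Thu-AM, Wed-PM, Fri-PM — every shift.
Total cost: 5 + 13 = 18.
No cover costs less than 18.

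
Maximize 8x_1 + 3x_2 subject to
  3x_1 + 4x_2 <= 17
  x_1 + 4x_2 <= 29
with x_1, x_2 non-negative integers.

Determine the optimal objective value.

(x_1,x_2)=(5,0): 3·5+4·0=15≤17, 1·5+4·0=5≤29, objective 40.
(x_1,x_2)=(4,1): 3·4+4·1=16≤17, 1·4+4·1=8≤29, objective 35.
Maximum is 40 at (x_1,x_2)=(5,0).

40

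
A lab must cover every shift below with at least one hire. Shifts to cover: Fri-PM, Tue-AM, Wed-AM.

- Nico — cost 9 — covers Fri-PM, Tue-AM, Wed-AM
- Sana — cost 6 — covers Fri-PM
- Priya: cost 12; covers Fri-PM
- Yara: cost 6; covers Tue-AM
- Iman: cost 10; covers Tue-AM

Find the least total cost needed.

This is an integer covering problem.
Nico alone covers Fri-PM, Tue-AM, Wed-AM — every shift.
Total cost: 9.
No cover costs less than 9.

9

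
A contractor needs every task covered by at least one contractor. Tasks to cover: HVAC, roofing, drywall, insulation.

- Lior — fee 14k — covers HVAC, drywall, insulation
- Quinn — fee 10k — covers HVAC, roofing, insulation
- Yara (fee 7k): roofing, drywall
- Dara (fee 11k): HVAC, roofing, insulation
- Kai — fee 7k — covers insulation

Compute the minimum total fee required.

17

Choose Quinn and Yara: together they cover HVAC, roofing, drywall, insulation — every task.
Total fee: 10 + 7 = 17.
No cover costs less than 17.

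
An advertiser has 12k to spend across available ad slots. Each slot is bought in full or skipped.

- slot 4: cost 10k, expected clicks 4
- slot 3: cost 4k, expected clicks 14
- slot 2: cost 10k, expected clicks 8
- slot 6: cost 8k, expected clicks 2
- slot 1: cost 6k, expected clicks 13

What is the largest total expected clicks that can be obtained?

Allowing fractional choices, the relaxed optimum would be about 28.6, but ad slots are indivisible.
slot 3 + slot 6: cost 4 + 8 = 12 ≤ 12, expected clicks 14 + 2 = 16.
slot 3: cost 4 ≤ 12, expected clicks 14.
slot 3 + slot 1: cost 4 + 6 = 10 ≤ 12, expected clicks 14 + 13 = 27.
Best is slot 3 and slot 1 with total expected clicks 27.

27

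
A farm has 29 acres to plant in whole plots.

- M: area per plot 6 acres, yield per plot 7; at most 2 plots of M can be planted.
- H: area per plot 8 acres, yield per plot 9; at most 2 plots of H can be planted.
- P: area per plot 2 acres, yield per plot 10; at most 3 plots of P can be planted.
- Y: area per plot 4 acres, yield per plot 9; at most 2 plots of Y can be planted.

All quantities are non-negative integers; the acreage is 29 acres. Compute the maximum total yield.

64

Take 1×M, 1×H, 3×P, and 2×Y: area 28 ≤ 29, yield 1·7 + 1·9 + 3·10 + 2·9 = 64.
P has the best ratio (10/2) and is taken to its limit of 3; remaining capacity is filled optimally with the others.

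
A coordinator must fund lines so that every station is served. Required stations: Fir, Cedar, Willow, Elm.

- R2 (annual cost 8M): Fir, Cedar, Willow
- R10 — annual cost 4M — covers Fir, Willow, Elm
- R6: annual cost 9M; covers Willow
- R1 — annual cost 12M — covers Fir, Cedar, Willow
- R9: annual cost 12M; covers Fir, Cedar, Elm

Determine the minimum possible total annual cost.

12

This is an integer covering problem.
Choose R2 and R10: together they cover Fir, Cedar, Willow, Elm — every station.
Total annual cost: 8 + 4 = 12.
No cover costs less than 12.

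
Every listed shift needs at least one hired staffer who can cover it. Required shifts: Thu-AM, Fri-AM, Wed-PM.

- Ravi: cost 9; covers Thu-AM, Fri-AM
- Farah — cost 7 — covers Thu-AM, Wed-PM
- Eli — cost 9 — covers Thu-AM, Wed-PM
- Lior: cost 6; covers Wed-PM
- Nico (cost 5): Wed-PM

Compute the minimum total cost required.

14

This is a weighted set-cover instance.
The greedy cost-per-new-shift heuristic would pick Farah and Ravi for 16, but a cheaper cover exists.
Choose Ravi and Nico: together they cover Thu-AM, Fri-AM, Wed-PM — every shift.
Total cost: 9 + 5 = 14.
No cover costs less than 14.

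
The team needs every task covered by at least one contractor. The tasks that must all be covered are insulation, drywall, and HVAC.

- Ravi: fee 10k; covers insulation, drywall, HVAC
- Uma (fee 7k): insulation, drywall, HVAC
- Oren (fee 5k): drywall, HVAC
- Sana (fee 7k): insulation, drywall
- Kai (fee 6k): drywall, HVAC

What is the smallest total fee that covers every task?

7

Uma alone covers insulation, drywall, HVAC — every task.
Total fee: 7.
No cover costs less than 7.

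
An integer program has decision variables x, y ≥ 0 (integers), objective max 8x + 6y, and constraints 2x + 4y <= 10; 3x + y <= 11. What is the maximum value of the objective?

Relaxing integrality, the LP optimum is 32.00 at (x,y) = (3.4, 0.8), which is not an integer point.
(x,y)=(3,1): 2·3+4·1=10≤10, 3·3+1·1=10≤11, objective 30.
(x,y)=(3,0): 2·3+4·0=6≤10, 3·3+1·0=9≤11, objective 24.
(x,y)=(2,1): 2·2+4·1=8≤10, 3·2+1·1=7≤11, objective 22.
(x,y)=(2,0): 2·2+4·0=4≤10, 3·2+1·0=6≤11, objective 16.
No feasible integer point exceeds 30.

30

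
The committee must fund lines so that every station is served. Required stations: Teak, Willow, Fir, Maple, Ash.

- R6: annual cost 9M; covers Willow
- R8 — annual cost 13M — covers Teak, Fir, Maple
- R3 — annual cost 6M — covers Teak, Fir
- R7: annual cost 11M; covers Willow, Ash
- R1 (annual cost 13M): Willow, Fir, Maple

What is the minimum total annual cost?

24

The greedy cost-per-new-station heuristic would pick R3, R7, and R8 for 30, but a cheaper cover exists.
Choose R8 and R7: together they cover Teak, Willow, Fir, Maple, Ash — every station.
Total annual cost: 13 + 11 = 24.
No cover costs less than 24.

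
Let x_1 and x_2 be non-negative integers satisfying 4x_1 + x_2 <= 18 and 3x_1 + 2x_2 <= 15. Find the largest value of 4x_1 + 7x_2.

49

Relaxing integrality, the LP optimum is 52.50 at (x_1,x_2) = (0, 7.5), which is not an integer point.
(x_1,x_2)=(0,7): 4·0+1·7=7≤18, 3·0+2·7=14≤15, objective 49.
(x_1,x_2)=(1,6): 4·1+1·6=10≤18, 3·1+2·6=15≤15, objective 46.
(x_1,x_2)=(0,6): 4·0+1·6=6≤18, 3·0+2·6=12≤15, objective 42.
The best lattice point is (0,7), giving 49.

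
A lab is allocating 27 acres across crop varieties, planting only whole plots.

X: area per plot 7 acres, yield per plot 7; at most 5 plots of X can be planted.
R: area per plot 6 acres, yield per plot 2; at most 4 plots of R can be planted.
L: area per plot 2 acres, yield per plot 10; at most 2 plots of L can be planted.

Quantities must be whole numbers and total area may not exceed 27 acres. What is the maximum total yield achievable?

L has the best ratio (10/2); taking only L gives at most 2×10 = 20 (stopped by the supply cap of 2).
Mixing does better — 3×X and 2×L: area 25 ≤ 27, yield 3·7 + 2·10 = 41.

41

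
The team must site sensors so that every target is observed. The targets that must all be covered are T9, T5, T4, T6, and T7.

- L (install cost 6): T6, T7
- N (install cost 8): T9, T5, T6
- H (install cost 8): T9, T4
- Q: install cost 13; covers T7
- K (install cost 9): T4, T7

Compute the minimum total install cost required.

Choose N and K: together they cover T9, T5, T4, T6, T7 — every target.
Total install cost: 8 + 9 = 17.
No cover costs less than 17.

17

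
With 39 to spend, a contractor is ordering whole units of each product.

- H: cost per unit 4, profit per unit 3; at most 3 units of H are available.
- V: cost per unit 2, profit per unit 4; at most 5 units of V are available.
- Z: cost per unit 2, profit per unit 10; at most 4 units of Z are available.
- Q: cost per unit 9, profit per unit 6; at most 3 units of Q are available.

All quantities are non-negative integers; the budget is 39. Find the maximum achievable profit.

This is a bounded integer knapsack.
Z has the best ratio (10/2); taking only Z gives at most 4×10 = 40 (stopped by the supply cap of 4).
Mixing does better — 3×H, 5×V, 4×Z, and 1×Q: cost 39 ≤ 39, profit 3·3 + 5·4 + 4·10 + 1·6 = 75.

75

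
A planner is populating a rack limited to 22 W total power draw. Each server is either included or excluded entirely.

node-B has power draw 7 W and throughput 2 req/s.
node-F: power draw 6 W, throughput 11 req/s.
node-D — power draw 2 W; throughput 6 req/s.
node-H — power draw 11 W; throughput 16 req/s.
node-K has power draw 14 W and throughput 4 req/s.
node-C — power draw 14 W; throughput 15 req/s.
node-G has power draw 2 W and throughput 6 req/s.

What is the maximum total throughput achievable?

39

Take node-F, node-D, node-H, and node-G: power draw 6 + 2 + 11 + 2 = 21 ≤ 22, throughput 11 + 6 + 16 + 6 = 39.
No other feasible combination does better.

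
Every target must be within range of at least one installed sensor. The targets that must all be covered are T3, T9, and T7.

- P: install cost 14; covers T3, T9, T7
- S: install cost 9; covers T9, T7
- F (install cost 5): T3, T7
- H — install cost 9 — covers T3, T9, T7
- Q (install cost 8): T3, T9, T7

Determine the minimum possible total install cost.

This is an integer covering problem.
The greedy cost-per-new-target heuristic would pick F and Q for 13, but a cheaper cover exists.
Q alone covers T3, T9, T7 — every target.
Total install cost: 8.
No cover costs less than 8.

8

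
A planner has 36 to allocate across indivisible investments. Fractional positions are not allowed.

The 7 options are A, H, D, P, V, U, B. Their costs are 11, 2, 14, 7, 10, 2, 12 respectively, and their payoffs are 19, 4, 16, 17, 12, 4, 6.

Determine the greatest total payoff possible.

Treat it as a binary knapsack problem.
Take A, H, D, P, and U: cost 11 + 2 + 14 + 7 + 2 = 36 ≤ 36, payoff 19 + 4 + 16 + 17 + 4 = 60.
No other feasible combination does better.

60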